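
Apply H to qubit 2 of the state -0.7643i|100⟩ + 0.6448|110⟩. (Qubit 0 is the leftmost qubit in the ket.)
-0.5404i|100⟩ - 0.5404i|101⟩ + 0.4559|110⟩ + 0.4559|111⟩

H on qubit 2 mixes each pair of kets that differ only in qubit 2: amplitudes (a, b) of (|…0…⟩, |…1…⟩) become ((a + b)/√2, (a − b)/√2). Kets absent from the input have amplitude 0.
(|100⟩, |101⟩): (a, b) = (-0.7643i, 0) → (-0.5404i, -0.5404i)
(|110⟩, |111⟩): (a, b) = (0.6448, 0) → (0.4559, 0.4559)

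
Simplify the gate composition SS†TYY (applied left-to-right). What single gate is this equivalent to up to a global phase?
T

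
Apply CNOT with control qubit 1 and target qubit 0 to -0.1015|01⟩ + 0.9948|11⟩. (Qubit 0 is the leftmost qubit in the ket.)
0.9948|01⟩ - 0.1015|11⟩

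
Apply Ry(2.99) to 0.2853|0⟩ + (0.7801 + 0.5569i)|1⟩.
(-0.7563 - 0.5553i)|0⟩ + (0.3436 + 0.04217i)|1⟩

Ry(2.99) = [[cos(θ/2), −sin(θ/2)], [sin(θ/2), cos(θ/2)]]; θ = 2.99, cos(θ/2) ≈ 0.0757238, sin(θ/2) ≈ 0.997129.
With a = amp(|0⟩) = 0.2853 and b = amp(|1⟩) = (0.7801 + 0.5569i):
new amp(|0⟩) = (0.0757238)·a + (-0.997129)·b = (-0.7563 - 0.5553i)
new amp(|1⟩) = (0.997129)·a + (0.0757238)·b = (0.3436 + 0.04217i)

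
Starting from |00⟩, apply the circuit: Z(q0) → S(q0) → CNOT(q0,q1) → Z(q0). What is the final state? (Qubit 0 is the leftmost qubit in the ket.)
|00⟩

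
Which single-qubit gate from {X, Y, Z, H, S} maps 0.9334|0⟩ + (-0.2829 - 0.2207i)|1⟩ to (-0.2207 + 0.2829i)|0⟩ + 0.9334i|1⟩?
Y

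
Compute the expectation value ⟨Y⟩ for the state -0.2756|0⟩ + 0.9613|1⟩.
0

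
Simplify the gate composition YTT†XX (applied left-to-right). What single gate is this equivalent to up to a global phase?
Y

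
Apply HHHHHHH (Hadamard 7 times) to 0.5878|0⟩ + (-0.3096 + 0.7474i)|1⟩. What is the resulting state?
(0.1967 + 0.5285i)|0⟩ + (0.6346 - 0.5285i)|1⟩

H² = I, so H^7 = H: a single Hadamard. With (a, b) = (0.5878, (-0.3096 + 0.7474i)), H gives ((a + b)/√2, (a − b)/√2) = ((0.1967 + 0.5285i), (0.6346 - 0.5285i)).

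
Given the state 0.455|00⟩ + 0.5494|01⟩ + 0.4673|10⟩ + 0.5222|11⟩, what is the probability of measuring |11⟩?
0.2727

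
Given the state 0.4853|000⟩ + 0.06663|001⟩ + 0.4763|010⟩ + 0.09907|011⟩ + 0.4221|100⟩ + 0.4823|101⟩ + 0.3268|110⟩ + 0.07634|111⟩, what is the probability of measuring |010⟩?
0.2269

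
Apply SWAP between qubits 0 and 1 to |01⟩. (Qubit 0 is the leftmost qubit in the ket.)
|10⟩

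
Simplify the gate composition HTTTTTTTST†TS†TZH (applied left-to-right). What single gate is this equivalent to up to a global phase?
X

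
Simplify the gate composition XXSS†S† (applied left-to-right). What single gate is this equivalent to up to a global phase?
S†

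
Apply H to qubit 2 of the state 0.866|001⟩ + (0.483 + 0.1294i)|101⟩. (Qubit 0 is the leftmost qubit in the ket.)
0.6124|000⟩ - 0.6124|001⟩ + (0.3415 + 0.0915i)|100⟩ + (-0.3415 - 0.0915i)|101⟩

H on qubit 2 mixes each pair of kets that differ only in qubit 2: amplitudes (a, b) of (|…0…⟩, |…1…⟩) become ((a + b)/√2, (a − b)/√2). Kets absent from the input have amplitude 0.
(|000⟩, |001⟩): (a, b) = (0, 0.866) → (0.6124, -0.6124)
(|100⟩, |101⟩): (a, b) = (0, (0.483 + 0.1294i)) → ((0.3415 + 0.0915i), (-0.3415 - 0.0915i))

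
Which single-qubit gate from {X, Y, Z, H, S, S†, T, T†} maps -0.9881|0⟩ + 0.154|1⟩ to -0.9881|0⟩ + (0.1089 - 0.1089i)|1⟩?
T†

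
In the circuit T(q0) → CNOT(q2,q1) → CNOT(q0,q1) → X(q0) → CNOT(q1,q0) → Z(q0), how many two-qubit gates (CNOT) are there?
3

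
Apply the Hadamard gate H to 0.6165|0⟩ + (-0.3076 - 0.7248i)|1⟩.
(0.2184 - 0.5125i)|0⟩ + (0.6534 + 0.5125i)|1⟩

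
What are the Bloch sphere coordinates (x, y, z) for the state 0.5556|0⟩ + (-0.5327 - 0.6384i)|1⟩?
(-0.5919, -0.7094, -0.3826)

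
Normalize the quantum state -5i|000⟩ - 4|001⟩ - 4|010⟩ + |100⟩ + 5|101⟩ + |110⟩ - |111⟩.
-0.5423i|000⟩ - 0.4339|001⟩ - 0.4339|010⟩ + 0.1085|100⟩ + 0.5423|101⟩ + 0.1085|110⟩ - 0.1085|111⟩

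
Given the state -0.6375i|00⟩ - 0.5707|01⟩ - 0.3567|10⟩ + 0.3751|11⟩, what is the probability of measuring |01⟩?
0.3257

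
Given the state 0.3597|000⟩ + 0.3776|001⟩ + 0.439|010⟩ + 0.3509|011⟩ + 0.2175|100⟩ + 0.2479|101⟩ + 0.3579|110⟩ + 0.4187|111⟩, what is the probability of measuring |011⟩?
0.1231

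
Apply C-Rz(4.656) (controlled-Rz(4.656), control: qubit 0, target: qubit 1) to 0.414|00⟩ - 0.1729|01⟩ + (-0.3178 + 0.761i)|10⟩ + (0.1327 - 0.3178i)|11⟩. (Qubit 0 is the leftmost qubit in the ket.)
0.414|00⟩ - 0.1729|01⟩ + (0.7714 - 0.2918i)|10⟩ + (0.1398 + 0.3147i)|11⟩

C-Rz(4.656) leaves the control-|0⟩ kets |00⟩, |01⟩ unchanged and applies Rz(4.656) to qubit 1 on the control-|1⟩ pair (|10⟩, |11⟩).
Rz(4.656) = [[e^(−iθ/2), 0], [0, e^(iθ/2)]] with e^(±iθ/2) = cos(θ/2) ± i·sin(θ/2); θ = 4.656, cos(θ/2) ≈ -0.686892, sin(θ/2) ≈ 0.72676.
With a = amp(|10⟩) = (-0.3178 + 0.761i) and b = amp(|11⟩) = (0.1327 - 0.3178i):
new amp(|10⟩) = (-0.686892 - 0.72676i)·a = (0.7714 - 0.2918i)
new amp(|11⟩) = (-0.686892 + 0.72676i)·b = (0.1398 + 0.3147i)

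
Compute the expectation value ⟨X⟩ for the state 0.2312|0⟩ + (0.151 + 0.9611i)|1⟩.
0.06982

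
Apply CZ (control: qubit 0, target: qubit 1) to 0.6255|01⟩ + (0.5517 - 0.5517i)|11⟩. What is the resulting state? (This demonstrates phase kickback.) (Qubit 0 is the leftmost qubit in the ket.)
0.6255|01⟩ + (-0.5517 + 0.5517i)|11⟩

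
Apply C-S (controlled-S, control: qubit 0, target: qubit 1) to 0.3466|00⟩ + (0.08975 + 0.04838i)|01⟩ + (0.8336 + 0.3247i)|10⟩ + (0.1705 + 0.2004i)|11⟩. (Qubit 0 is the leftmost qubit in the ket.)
0.3466|00⟩ + (0.08975 + 0.04838i)|01⟩ + (0.8336 + 0.3247i)|10⟩ + (-0.2004 + 0.1705i)|11⟩

C-S leaves the control-|0⟩ kets |00⟩, |01⟩ unchanged and applies S to qubit 1 on the control-|1⟩ pair (|10⟩, |11⟩).
S = [[1, 0], [0, i]].
With a = amp(|10⟩) = (0.8336 + 0.3247i) and b = amp(|11⟩) = (0.1705 + 0.2004i):
new amp(|10⟩) = (1)·a = (0.8336 + 0.3247i)
new amp(|11⟩) = (i)·b = (-0.2004 + 0.1705i)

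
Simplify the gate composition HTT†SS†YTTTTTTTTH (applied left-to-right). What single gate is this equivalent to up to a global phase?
Y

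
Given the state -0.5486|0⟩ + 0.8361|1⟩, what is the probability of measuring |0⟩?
0.301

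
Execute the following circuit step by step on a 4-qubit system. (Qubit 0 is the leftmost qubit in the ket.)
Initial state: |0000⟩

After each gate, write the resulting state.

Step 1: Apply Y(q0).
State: i|1000⟩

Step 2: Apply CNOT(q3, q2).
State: i|1000⟩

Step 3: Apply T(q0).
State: (-1/√2 + (1/√2)i)|1000⟩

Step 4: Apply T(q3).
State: (-1/√2 + (1/√2)i)|1000⟩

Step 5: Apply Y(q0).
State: (1/√2 + (1/√2)i)|0000⟩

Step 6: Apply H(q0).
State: (1/2 + (1/2)i)|0000⟩ + (1/2 + (1/2)i)|1000⟩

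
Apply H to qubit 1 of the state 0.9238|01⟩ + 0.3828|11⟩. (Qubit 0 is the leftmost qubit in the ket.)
0.6532|00⟩ - 0.6532|01⟩ + 0.2707|10⟩ - 0.2707|11⟩

H on qubit 1 mixes each pair of kets that differ only in qubit 1: amplitudes (a, b) of (|…0…⟩, |…1…⟩) become ((a + b)/√2, (a − b)/√2). Kets absent from the input have amplitude 0.
(|00⟩, |01⟩): (a, b) = (0, 0.9238) → (0.6532, -0.6532)
(|10⟩, |11⟩): (a, b) = (0, 0.3828) → (0.2707, -0.2707)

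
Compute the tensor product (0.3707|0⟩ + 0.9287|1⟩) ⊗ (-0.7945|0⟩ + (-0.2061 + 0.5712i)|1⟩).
-0.2945|00⟩ + (-0.0764 + 0.2117i)|01⟩ - 0.7379|10⟩ + (-0.1914 + 0.5305i)|11⟩

amp(|b₁b₂…⟩) = product of the factor amplitudes for bits b₁, b₂, …; only kets whose every factor amplitude is nonzero survive.
|00⟩: (0.3707)(-0.7945) = -0.2945
|01⟩: (0.3707)(-0.2061 + 0.5712i) = (-0.0764 + 0.2117i)
|10⟩: (0.9287)(-0.7945) = -0.7379
|11⟩: (0.9287)(-0.2061 + 0.5712i) = (-0.1914 + 0.5305i)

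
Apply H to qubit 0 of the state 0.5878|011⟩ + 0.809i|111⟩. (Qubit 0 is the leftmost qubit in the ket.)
(0.4156 + 0.572i)|011⟩ + (0.4156 - 0.572i)|111⟩

H on qubit 0 mixes each pair of kets that differ only in qubit 0: amplitudes (a, b) of (|…0…⟩, |…1…⟩) become ((a + b)/√2, (a − b)/√2). Kets absent from the input have amplitude 0.
(|011⟩, |111⟩): (a, b) = (0.5878, 0.809i) → ((0.4156 + 0.572i), (0.4156 - 0.572i))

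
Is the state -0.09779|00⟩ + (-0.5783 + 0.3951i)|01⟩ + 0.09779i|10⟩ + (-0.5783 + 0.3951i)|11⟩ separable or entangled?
Entangled

Writing the state as a|00⟩ + b|01⟩ + c|10⟩ + d|11⟩, it is a product state iff ad − bc = 0.
Here (a, b, c, d) = (-0.09779, (-0.5783 + 0.3951i), 0.09779i, (-0.5783 + 0.3951i)): ad − bc = (-0.09779)(-0.5783 + 0.3951i) − (-0.5783 + 0.3951i)(0.09779i) = (0.09519 + 0.01792i) ≠ 0, so the state is entangled.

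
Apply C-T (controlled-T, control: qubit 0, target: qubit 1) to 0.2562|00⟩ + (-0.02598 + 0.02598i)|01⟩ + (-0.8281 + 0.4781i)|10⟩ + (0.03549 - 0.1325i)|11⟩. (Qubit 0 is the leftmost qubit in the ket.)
0.2562|00⟩ + (-0.02598 + 0.02598i)|01⟩ + (-0.8281 + 0.4781i)|10⟩ + (0.1188 - 0.0686i)|11⟩

C-T leaves the control-|0⟩ kets |00⟩, |01⟩ unchanged and applies T to qubit 1 on the control-|1⟩ pair (|10⟩, |11⟩).
T = [[1, 0], [0, (1/√2 + (1/√2)i)]].
With a = amp(|10⟩) = (-0.8281 + 0.4781i) and b = amp(|11⟩) = (0.03549 - 0.1325i):
new amp(|10⟩) = (1)·a = (-0.8281 + 0.4781i)
new amp(|11⟩) = (1/√2 + (1/√2)i)·b = (0.1188 - 0.0686i)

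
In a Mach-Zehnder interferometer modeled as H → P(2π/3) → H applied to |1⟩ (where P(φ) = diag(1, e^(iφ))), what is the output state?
(0.75 - 0.433i)|0⟩ + (0.25 + 0.433i)|1⟩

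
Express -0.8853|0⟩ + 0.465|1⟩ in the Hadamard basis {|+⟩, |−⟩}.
-0.2972|+⟩ - 0.9548|−⟩

With |ψ⟩ = α|0⟩ + β|1⟩, the Hadamard-basis coefficients are ⟨+|ψ⟩ = (α + β)/√2 and ⟨−|ψ⟩ = (α − β)/√2.
Here α = -0.8853, β = 0.465: (α + β)/√2 = -0.2972, (α − β)/√2 = -0.9548.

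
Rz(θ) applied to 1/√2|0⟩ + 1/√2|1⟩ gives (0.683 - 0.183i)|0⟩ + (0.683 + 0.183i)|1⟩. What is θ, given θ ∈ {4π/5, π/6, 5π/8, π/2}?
π/6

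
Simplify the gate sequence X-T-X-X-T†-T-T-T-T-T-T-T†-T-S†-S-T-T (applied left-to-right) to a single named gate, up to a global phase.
X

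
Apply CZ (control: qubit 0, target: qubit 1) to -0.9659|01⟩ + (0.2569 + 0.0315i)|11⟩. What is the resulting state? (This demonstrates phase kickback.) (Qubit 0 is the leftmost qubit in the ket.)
-0.9659|01⟩ + (-0.2569 - 0.0315i)|11⟩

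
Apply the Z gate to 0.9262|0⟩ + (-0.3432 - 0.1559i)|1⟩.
0.9262|0⟩ + (0.3432 + 0.1559i)|1⟩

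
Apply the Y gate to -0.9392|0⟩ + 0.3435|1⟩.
-0.3435i|0⟩ - 0.9392i|1⟩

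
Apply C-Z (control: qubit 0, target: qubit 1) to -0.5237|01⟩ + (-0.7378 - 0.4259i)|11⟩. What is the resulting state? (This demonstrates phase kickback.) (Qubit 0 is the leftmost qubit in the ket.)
-0.5237|01⟩ + (0.7378 + 0.4259i)|11⟩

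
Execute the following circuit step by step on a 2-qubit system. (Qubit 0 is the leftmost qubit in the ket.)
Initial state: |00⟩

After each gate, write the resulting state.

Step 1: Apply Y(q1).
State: i|01⟩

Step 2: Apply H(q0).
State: (1/√2)i|01⟩ + (1/√2)i|11⟩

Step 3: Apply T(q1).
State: (-1/2 + (1/2)i)|01⟩ + (-1/2 + (1/2)i)|11⟩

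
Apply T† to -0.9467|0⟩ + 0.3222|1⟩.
-0.9467|0⟩ + (0.2278 - 0.2278i)|1⟩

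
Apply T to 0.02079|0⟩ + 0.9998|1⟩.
0.02079|0⟩ + (0.707 + 0.707i)|1⟩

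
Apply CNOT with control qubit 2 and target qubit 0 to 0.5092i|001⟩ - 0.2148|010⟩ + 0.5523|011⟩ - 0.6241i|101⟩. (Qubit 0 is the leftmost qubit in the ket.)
-0.6241i|001⟩ - 0.2148|010⟩ + 0.5092i|101⟩ + 0.5523|111⟩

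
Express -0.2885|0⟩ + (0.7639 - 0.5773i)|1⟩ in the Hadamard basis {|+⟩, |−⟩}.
(0.3362 - 0.4082i)|+⟩ + (-0.7442 + 0.4082i)|−⟩

With |ψ⟩ = α|0⟩ + β|1⟩, the Hadamard-basis coefficients are ⟨+|ψ⟩ = (α + β)/√2 and ⟨−|ψ⟩ = (α − β)/√2.
Here α = -0.2885, β = (0.7639 - 0.5773i): (α + β)/√2 = (0.3362 - 0.4082i), (α − β)/√2 = (-0.7442 + 0.4082i).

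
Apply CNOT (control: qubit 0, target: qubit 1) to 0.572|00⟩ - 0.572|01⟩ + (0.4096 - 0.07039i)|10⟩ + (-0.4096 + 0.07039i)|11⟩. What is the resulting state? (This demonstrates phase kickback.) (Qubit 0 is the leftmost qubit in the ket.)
0.572|00⟩ - 0.572|01⟩ + (-0.4096 + 0.07039i)|10⟩ + (0.4096 - 0.07039i)|11⟩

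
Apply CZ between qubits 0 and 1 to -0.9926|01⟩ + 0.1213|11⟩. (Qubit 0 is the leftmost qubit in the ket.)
-0.9926|01⟩ - 0.1213|11⟩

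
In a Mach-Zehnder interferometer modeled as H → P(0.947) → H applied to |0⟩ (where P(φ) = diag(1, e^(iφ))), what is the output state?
(0.7921 + 0.4058i)|0⟩ + (0.2079 - 0.4058i)|1⟩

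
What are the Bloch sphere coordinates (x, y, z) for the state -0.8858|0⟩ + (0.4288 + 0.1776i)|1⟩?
(-0.7597, -0.3146, 0.5692)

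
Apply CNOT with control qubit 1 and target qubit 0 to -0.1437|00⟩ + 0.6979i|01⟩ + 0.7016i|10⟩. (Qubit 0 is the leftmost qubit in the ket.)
-0.1437|00⟩ + 0.7016i|10⟩ + 0.6979i|11⟩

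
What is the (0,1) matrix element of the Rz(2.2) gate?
0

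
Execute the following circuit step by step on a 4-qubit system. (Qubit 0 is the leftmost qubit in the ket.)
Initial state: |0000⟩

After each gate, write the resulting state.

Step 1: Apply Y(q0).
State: i|1000⟩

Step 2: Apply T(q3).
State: i|1000⟩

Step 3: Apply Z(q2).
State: i|1000⟩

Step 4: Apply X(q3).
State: i|1001⟩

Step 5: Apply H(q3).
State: (1/√2)i|1000⟩ - (1/√2)i|1001⟩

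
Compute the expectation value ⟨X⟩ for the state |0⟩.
0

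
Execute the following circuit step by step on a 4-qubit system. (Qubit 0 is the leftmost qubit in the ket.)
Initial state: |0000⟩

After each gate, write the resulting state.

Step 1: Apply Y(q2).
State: i|0010⟩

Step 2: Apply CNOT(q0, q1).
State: i|0010⟩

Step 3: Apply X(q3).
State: i|0011⟩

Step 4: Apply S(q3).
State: -|0011⟩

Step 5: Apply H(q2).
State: -1/√2|0001⟩ + 1/√2|0011⟩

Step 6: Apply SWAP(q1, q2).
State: -1/√2|0001⟩ + 1/√2|0101⟩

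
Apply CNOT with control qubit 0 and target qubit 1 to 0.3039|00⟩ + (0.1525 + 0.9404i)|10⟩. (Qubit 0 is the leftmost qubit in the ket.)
0.3039|00⟩ + (0.1525 + 0.9404i)|11⟩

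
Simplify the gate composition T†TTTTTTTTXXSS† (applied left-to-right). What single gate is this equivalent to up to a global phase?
T†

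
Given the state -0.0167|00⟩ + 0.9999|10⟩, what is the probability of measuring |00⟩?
0.0002789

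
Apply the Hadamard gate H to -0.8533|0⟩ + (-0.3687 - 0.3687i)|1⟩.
(-0.8641 - 0.2607i)|0⟩ + (-0.3427 + 0.2607i)|1⟩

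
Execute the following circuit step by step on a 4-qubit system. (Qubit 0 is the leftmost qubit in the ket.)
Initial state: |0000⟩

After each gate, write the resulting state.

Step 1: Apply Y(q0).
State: i|1000⟩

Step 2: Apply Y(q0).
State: |0000⟩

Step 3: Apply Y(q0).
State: i|1000⟩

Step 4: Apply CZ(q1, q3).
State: i|1000⟩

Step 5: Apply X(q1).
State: i|1100⟩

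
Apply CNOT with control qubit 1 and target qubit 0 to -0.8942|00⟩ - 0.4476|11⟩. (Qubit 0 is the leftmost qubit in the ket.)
-0.8942|00⟩ - 0.4476|01⟩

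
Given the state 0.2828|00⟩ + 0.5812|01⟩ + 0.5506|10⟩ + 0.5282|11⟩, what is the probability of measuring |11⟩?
0.279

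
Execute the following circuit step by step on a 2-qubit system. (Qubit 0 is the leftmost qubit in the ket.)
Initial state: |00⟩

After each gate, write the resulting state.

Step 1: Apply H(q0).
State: 1/√2|00⟩ + 1/√2|10⟩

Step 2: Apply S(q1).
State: 1/√2|00⟩ + 1/√2|10⟩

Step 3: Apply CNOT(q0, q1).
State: 1/√2|00⟩ + 1/√2|11⟩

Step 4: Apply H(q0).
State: 1/2|00⟩ + 1/2|01⟩ + 1/2|10⟩ - 1/2|11⟩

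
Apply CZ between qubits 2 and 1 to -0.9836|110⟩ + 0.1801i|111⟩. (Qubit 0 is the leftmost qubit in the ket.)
-0.9836|110⟩ - 0.1801i|111⟩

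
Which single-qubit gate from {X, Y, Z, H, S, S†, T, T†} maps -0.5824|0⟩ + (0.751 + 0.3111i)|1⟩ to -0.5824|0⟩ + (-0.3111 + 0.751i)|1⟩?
S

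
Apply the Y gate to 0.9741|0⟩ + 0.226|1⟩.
-0.226i|0⟩ + 0.9741i|1⟩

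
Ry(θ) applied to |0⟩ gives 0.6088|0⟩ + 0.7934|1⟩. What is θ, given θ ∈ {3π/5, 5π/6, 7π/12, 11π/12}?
7π/12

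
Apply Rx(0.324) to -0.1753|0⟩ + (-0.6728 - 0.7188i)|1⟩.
(-0.2889 + 0.1085i)|0⟩ + (-0.664 - 0.6811i)|1⟩

Rx(0.324) = [[cos(θ/2), −i·sin(θ/2)], [−i·sin(θ/2), cos(θ/2)]]; θ = 0.324, cos(θ/2) ≈ 0.986907, sin(θ/2) ≈ 0.161292.
With a = amp(|0⟩) = -0.1753 and b = amp(|1⟩) = (-0.6728 - 0.7188i):
new amp(|0⟩) = (0.986907)·a + (-0.161292i)·b = (-0.2889 + 0.1085i)
new amp(|1⟩) = (-0.161292i)·a + (0.986907)·b = (-0.664 - 0.6811i)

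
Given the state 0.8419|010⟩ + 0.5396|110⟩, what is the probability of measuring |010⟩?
0.7088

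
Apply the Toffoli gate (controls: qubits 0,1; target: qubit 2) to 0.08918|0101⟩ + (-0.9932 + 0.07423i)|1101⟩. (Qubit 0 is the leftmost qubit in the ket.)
0.08918|0101⟩ + (-0.9932 + 0.07423i)|1111⟩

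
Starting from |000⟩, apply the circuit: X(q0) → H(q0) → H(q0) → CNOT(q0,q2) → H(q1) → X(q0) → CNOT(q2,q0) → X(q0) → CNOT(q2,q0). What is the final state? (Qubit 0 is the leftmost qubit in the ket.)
1/√2|101⟩ + 1/√2|111⟩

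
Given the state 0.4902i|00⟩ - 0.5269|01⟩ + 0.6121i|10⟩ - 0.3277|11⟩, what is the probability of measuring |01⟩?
0.2776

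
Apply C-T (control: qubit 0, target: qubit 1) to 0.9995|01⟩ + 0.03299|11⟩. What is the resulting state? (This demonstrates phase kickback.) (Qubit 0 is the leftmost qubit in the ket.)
0.9995|01⟩ + (0.02333 + 0.02333i)|11⟩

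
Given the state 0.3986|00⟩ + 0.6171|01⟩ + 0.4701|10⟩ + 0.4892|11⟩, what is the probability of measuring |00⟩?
0.1589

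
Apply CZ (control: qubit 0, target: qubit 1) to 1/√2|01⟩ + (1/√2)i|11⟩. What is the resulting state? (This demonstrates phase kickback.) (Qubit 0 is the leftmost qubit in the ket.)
1/√2|01⟩ - (1/√2)i|11⟩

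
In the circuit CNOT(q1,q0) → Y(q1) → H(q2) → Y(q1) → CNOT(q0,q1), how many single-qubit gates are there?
3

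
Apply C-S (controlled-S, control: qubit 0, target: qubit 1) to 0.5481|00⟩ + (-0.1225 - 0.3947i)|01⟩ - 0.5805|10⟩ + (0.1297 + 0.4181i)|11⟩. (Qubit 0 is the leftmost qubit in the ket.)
0.5481|00⟩ + (-0.1225 - 0.3947i)|01⟩ - 0.5805|10⟩ + (-0.4181 + 0.1297i)|11⟩

C-S leaves the control-|0⟩ kets |00⟩, |01⟩ unchanged and applies S to qubit 1 on the control-|1⟩ pair (|10⟩, |11⟩).
S = [[1, 0], [0, i]].
With a = amp(|10⟩) = -0.5805 and b = amp(|11⟩) = (0.1297 + 0.4181i):
new amp(|10⟩) = (1)·a = -0.5805
new amp(|11⟩) = (i)·b = (-0.4181 + 0.1297i)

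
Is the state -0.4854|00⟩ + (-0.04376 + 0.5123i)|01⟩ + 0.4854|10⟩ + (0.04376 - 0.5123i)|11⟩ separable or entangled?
Separable

Writing the state as a|00⟩ + b|01⟩ + c|10⟩ + d|11⟩, it is a product state iff ad − bc = 0.
Here (a, b, c, d) = (-0.4854, (-0.04376 + 0.5123i), 0.4854, (0.04376 - 0.5123i)): ad − bc = (-0.4854)(0.04376 - 0.5123i) − (-0.04376 + 0.5123i)(0.4854) = 0, so the state is separable.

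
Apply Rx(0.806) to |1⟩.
-0.3922i|0⟩ + 0.9199|1⟩

Rx(0.806) = [[cos(θ/2), −i·sin(θ/2)], [−i·sin(θ/2), cos(θ/2)]]; θ = 0.806, cos(θ/2) ≈ 0.919889, sin(θ/2) ≈ 0.39218.
With a = amp(|0⟩) = 0 and b = amp(|1⟩) = 1:
new amp(|0⟩) = (0.919889)·a + (-0.39218i)·b = -0.3922i
new amp(|1⟩) = (-0.39218i)·a + (0.919889)·b = 0.9199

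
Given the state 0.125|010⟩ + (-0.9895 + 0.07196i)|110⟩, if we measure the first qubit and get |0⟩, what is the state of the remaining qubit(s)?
|10⟩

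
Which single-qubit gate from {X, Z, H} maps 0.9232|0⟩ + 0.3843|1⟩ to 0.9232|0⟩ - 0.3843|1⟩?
Z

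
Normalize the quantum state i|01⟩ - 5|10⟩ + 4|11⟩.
0.1543i|01⟩ - 0.7715|10⟩ + 0.6172|11⟩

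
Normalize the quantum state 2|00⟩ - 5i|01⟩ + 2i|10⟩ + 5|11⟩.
0.2626|00⟩ - 0.6565i|01⟩ + 0.2626i|10⟩ + 0.6565|11⟩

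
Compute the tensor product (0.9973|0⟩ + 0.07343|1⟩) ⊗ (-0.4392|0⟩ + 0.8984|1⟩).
-0.438|00⟩ + 0.896|01⟩ - 0.03225|10⟩ + 0.06597|11⟩

amp(|b₁b₂…⟩) = product of the factor amplitudes for bits b₁, b₂, …; only kets whose every factor amplitude is nonzero survive.
|00⟩: (0.9973)(-0.4392) = -0.438
|01⟩: (0.9973)(0.8984) = 0.896
|10⟩: (0.07343)(-0.4392) = -0.03225
|11⟩: (0.07343)(0.8984) = 0.06597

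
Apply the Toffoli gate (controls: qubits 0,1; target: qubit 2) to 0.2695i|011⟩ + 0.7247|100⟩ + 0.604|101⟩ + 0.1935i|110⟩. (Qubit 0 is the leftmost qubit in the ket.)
0.2695i|011⟩ + 0.7247|100⟩ + 0.604|101⟩ + 0.1935i|111⟩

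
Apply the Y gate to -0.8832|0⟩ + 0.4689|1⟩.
-0.4689i|0⟩ - 0.8832i|1⟩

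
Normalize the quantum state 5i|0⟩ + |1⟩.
0.9806i|0⟩ + 0.1961|1⟩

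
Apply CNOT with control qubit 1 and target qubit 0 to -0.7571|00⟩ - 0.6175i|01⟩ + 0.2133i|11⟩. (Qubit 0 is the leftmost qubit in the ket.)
-0.7571|00⟩ + 0.2133i|01⟩ - 0.6175i|11⟩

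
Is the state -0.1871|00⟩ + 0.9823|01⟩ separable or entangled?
Separable

Writing the state as a|00⟩ + b|01⟩ + c|10⟩ + d|11⟩, it is a product state iff ad − bc = 0.
Here (a, b, c, d) = (-0.1871, 0.9823, 0, 0): ad − bc = (-0.1871)(0) − (0.9823)(0) = 0, so the state is separable.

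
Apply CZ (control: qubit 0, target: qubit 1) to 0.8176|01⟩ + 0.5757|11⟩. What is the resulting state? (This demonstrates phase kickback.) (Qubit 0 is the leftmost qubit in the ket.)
0.8176|01⟩ - 0.5757|11⟩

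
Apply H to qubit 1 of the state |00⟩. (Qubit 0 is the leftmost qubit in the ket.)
1/√2|00⟩ + 1/√2|01⟩

H on qubit 1 mixes each pair of kets that differ only in qubit 1: amplitudes (a, b) of (|…0…⟩, |…1…⟩) become ((a + b)/√2, (a − b)/√2). Kets absent from the input have amplitude 0.
(|00⟩, |01⟩): (a, b) = (1, 0) → (1/√2, 1/√2)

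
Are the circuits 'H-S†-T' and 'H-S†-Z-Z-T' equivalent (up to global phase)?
Yes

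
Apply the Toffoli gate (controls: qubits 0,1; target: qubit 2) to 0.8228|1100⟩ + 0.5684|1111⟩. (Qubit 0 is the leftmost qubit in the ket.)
0.5684|1101⟩ + 0.8228|1110⟩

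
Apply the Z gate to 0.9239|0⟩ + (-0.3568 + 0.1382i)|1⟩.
0.9239|0⟩ + (0.3568 - 0.1382i)|1⟩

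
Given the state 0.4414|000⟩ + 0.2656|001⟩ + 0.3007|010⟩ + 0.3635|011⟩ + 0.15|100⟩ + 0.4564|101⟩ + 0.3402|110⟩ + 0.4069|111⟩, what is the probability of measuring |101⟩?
0.2083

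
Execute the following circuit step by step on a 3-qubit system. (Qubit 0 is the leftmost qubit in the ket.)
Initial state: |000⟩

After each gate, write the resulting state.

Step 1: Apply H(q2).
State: 1/√2|000⟩ + 1/√2|001⟩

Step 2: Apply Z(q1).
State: 1/√2|000⟩ + 1/√2|001⟩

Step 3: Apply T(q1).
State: 1/√2|000⟩ + 1/√2|001⟩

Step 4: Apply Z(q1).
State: 1/√2|000⟩ + 1/√2|001⟩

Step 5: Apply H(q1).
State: 1/2|000⟩ + 1/2|001⟩ + 1/2|010⟩ + 1/2|011⟩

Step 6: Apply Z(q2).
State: 1/2|000⟩ - 1/2|001⟩ + 1/2|010⟩ - 1/2|011⟩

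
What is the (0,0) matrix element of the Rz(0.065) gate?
(0.9995 - 0.03249i)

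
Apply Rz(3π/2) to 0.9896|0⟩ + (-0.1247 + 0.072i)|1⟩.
(-0.6998 - 0.6998i)|0⟩ + (0.03726 - 0.1391i)|1⟩

Rz(3π/2) = [[e^(−iθ/2), 0], [0, e^(iθ/2)]] with e^(±iθ/2) = cos(θ/2) ± i·sin(θ/2); θ = 3π/2, cos(θ/2) ≈ -0.707107, sin(θ/2) ≈ 0.707107.
With a = amp(|0⟩) = 0.9896 and b = amp(|1⟩) = (-0.1247 + 0.072i):
new amp(|0⟩) = (-0.707107 - 0.707107i)·a = (-0.6998 - 0.6998i)
new amp(|1⟩) = (-0.707107 + 0.707107i)·b = (0.03726 - 0.1391i)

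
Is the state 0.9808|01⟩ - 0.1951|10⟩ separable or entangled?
Entangled

Writing the state as a|00⟩ + b|01⟩ + c|10⟩ + d|11⟩, it is a product state iff ad − bc = 0.
Here (a, b, c, d) = (0, 0.9808, -0.1951, 0): ad − bc = (0)(0) − (0.9808)(-0.1951) = 0.1914 ≠ 0, so the state is entangled.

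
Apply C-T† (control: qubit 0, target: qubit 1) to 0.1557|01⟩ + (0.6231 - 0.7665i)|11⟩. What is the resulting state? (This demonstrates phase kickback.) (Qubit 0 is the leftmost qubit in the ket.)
0.1557|01⟩ + (-0.1014 - 0.9826i)|11⟩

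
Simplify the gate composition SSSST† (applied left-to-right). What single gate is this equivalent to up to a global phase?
T†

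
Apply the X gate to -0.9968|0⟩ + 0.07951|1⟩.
0.07951|0⟩ - 0.9968|1⟩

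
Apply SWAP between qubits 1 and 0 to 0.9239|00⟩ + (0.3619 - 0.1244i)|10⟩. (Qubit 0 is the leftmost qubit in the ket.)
0.9239|00⟩ + (0.3619 - 0.1244i)|01⟩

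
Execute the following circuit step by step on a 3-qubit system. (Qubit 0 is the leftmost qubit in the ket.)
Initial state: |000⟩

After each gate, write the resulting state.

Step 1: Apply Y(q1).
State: i|010⟩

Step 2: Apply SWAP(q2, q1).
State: i|001⟩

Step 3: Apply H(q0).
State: (1/√2)i|001⟩ + (1/√2)i|101⟩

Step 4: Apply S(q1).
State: (1/√2)i|001⟩ + (1/√2)i|101⟩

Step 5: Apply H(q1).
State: (1/2)i|001⟩ + (1/2)i|011⟩ + (1/2)i|101⟩ + (1/2)i|111⟩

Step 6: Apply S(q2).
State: -1/2|001⟩ - 1/2|011⟩ - 1/2|101⟩ - 1/2|111⟩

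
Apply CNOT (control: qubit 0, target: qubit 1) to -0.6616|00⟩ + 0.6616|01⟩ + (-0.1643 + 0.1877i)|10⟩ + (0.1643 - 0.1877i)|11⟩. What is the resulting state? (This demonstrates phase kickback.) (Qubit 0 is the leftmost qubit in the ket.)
-0.6616|00⟩ + 0.6616|01⟩ + (0.1643 - 0.1877i)|10⟩ + (-0.1643 + 0.1877i)|11⟩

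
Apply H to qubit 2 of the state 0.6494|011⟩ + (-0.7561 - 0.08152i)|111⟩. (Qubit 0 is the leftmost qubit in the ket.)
0.4592|010⟩ - 0.4592|011⟩ + (-0.5346 - 0.05764i)|110⟩ + (0.5346 + 0.05764i)|111⟩

H on qubit 2 mixes each pair of kets that differ only in qubit 2: amplitudes (a, b) of (|…0…⟩, |…1…⟩) become ((a + b)/√2, (a − b)/√2). Kets absent from the input have amplitude 0.
(|010⟩, |011⟩): (a, b) = (0, 0.6494) → (0.4592, -0.4592)
(|110⟩, |111⟩): (a, b) = (0, (-0.7561 - 0.08152i)) → ((-0.5346 - 0.05764i), (0.5346 + 0.05764i))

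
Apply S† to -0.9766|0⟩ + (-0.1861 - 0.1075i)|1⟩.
-0.9766|0⟩ + (-0.1075 + 0.1861i)|1⟩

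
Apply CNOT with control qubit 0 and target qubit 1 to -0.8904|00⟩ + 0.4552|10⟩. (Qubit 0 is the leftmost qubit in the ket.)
-0.8904|00⟩ + 0.4552|11⟩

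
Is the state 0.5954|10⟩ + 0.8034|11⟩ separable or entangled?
Separable

Writing the state as a|00⟩ + b|01⟩ + c|10⟩ + d|11⟩, it is a product state iff ad − bc = 0.
Here (a, b, c, d) = (0, 0, 0.5954, 0.8034): ad − bc = (0)(0.8034) − (0)(0.5954) = 0, so the state is separable.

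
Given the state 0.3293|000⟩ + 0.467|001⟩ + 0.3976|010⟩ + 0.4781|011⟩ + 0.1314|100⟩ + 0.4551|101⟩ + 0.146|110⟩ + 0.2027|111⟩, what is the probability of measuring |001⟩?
0.2181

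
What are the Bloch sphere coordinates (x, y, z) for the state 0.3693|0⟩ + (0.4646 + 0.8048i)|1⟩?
(0.3432, 0.5944, -0.7272)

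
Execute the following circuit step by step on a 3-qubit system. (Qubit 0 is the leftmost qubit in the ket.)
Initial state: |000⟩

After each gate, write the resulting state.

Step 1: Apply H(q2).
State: 1/√2|000⟩ + 1/√2|001⟩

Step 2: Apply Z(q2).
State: 1/√2|000⟩ - 1/√2|001⟩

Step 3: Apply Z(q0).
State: 1/√2|000⟩ - 1/√2|001⟩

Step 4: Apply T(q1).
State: 1/√2|000⟩ - 1/√2|001⟩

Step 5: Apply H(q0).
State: 1/2|000⟩ - 1/2|001⟩ + 1/2|100⟩ - 1/2|101⟩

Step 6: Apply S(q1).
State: 1/2|000⟩ - 1/2|001⟩ + 1/2|100⟩ - 1/2|101⟩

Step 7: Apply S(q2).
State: 1/2|000⟩ - (1/2)i|001⟩ + 1/2|100⟩ - (1/2)i|101⟩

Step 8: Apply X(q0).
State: 1/2|000⟩ - (1/2)i|001⟩ + 1/2|100⟩ - (1/2)i|101⟩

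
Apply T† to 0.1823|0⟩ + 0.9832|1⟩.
0.1823|0⟩ + (0.6952 - 0.6952i)|1⟩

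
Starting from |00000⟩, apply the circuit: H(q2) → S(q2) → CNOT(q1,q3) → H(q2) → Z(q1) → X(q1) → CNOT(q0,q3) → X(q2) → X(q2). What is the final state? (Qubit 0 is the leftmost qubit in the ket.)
(1/2 + (1/2)i)|01000⟩ + (1/2 - (1/2)i)|01100⟩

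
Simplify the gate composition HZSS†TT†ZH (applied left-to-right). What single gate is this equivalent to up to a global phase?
I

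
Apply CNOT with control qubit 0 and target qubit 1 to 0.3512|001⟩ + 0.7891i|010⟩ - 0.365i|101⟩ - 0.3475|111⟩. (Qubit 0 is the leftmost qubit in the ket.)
0.3512|001⟩ + 0.7891i|010⟩ - 0.3475|101⟩ - 0.365i|111⟩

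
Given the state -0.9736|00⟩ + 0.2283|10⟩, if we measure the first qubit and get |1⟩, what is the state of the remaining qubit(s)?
|0⟩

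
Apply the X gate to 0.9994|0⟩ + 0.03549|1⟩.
0.03549|0⟩ + 0.9994|1⟩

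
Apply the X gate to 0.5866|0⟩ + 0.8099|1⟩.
0.8099|0⟩ + 0.5866|1⟩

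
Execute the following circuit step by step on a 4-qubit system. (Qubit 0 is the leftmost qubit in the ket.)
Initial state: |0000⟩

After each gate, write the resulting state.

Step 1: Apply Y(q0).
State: i|1000⟩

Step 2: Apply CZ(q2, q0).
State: i|1000⟩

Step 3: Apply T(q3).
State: i|1000⟩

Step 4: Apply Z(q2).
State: i|1000⟩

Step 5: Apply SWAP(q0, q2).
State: i|0010⟩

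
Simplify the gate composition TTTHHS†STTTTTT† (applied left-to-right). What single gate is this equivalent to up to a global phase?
T†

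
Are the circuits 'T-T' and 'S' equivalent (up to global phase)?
Yes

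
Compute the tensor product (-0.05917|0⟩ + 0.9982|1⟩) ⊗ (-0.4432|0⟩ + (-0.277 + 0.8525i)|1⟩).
0.02622|00⟩ + (0.01639 - 0.05044i)|01⟩ - 0.4424|10⟩ + (-0.2765 + 0.851i)|11⟩

amp(|b₁b₂…⟩) = product of the factor amplitudes for bits b₁, b₂, …; only kets whose every factor amplitude is nonzero survive.
|00⟩: (-0.05917)(-0.4432) = 0.02622
|01⟩: (-0.05917)(-0.277 + 0.8525i) = (0.01639 - 0.05044i)
|10⟩: (0.9982)(-0.4432) = -0.4424
|11⟩: (0.9982)(-0.277 + 0.8525i) = (-0.2765 + 0.851i)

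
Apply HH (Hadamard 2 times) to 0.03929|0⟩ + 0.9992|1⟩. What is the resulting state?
0.03929|0⟩ + 0.9992|1⟩

H² = I, so an even number of Hadamards cancels: H^2 = I and the state is unchanged.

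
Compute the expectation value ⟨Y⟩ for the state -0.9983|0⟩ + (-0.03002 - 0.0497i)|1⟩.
0.09923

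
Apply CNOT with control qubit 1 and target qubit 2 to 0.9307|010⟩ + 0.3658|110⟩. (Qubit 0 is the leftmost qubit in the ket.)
0.9307|011⟩ + 0.3658|111⟩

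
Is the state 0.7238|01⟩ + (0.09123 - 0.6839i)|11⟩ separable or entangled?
Separable

Writing the state as a|00⟩ + b|01⟩ + c|10⟩ + d|11⟩, it is a product state iff ad − bc = 0.
Here (a, b, c, d) = (0, 0.7238, 0, (0.09123 - 0.6839i)): ad − bc = (0)(0.09123 - 0.6839i) − (0.7238)(0) = 0, so the state is separable.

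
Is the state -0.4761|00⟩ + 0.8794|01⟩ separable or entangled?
Separable

Writing the state as a|00⟩ + b|01⟩ + c|10⟩ + d|11⟩, it is a product state iff ad − bc = 0.
Here (a, b, c, d) = (-0.4761, 0.8794, 0, 0): ad − bc = (-0.4761)(0) − (0.8794)(0) = 0, so the state is separable.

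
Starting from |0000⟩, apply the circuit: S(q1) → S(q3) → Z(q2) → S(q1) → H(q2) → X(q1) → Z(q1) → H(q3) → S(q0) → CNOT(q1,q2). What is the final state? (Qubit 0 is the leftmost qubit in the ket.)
-1/2|0100⟩ - 1/2|0101⟩ - 1/2|0110⟩ - 1/2|0111⟩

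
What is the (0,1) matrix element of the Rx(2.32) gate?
-0.9168i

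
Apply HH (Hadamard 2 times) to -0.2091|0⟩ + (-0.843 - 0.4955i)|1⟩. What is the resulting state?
-0.2091|0⟩ + (-0.843 - 0.4955i)|1⟩

H² = I, so an even number of Hadamards cancels: H^2 = I and the state is unchanged.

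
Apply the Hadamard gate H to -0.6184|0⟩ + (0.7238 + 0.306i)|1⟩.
(0.07453 + 0.2164i)|0⟩ + (-0.9491 - 0.2164i)|1⟩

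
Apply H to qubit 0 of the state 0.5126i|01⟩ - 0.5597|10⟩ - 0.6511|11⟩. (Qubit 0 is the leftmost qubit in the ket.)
-0.3958|00⟩ + (-0.4604 + 0.3625i)|01⟩ + 0.3958|10⟩ + (0.4604 + 0.3625i)|11⟩

H on qubit 0 mixes each pair of kets that differ only in qubit 0: amplitudes (a, b) of (|…0…⟩, |…1…⟩) become ((a + b)/√2, (a − b)/√2). Kets absent from the input have amplitude 0.
(|00⟩, |10⟩): (a, b) = (0, -0.5597) → (-0.3958, 0.3958)
(|01⟩, |11⟩): (a, b) = (0.5126i, -0.6511) → ((-0.4604 + 0.3625i), (0.4604 + 0.3625i))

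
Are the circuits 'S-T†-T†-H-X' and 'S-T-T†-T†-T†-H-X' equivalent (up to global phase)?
Yes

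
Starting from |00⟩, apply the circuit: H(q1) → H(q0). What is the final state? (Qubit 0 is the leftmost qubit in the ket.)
1/2|00⟩ + 1/2|01⟩ + 1/2|10⟩ + 1/2|11⟩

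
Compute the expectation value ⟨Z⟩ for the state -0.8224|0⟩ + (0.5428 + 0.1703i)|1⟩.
0.3527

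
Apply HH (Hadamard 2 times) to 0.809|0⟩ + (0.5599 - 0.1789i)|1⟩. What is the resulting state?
0.809|0⟩ + (0.5599 - 0.1789i)|1⟩

H² = I, so an even number of Hadamards cancels: H^2 = I and the state is unchanged.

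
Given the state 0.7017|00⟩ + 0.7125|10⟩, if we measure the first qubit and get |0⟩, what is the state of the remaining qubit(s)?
|0⟩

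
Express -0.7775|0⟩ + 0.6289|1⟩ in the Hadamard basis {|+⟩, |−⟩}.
-0.1051|+⟩ - 0.9945|−⟩

With |ψ⟩ = α|0⟩ + β|1⟩, the Hadamard-basis coefficients are ⟨+|ψ⟩ = (α + β)/√2 and ⟨−|ψ⟩ = (α − β)/√2.
Here α = -0.7775, β = 0.6289: (α + β)/√2 = -0.1051, (α − β)/√2 = -0.9945.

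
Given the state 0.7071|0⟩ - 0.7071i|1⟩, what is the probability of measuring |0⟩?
0.5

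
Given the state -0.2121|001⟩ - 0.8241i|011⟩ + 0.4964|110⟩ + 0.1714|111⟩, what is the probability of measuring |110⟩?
0.2464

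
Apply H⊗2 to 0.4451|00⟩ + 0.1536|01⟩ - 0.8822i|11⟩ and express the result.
(0.2994 - 0.4411i)|00⟩ + (0.1458 + 0.4411i)|01⟩ + (0.2994 + 0.4411i)|10⟩ + (0.1458 - 0.4411i)|11⟩

H⊗2 gives amp(|y⟩) = (1/2) Σ_x (−1)^(x·y) amp(|x⟩), where x·y is the number of positions in which both x and y have a 1.
|00⟩: (0.4451 + 0.1536 - 0.8822i)/2 = (0.2994 - 0.4411i)
|01⟩: (0.4451 - 0.1536 + 0.8822i)/2 = (0.1458 + 0.4411i)
|10⟩: (0.4451 + 0.1536 + 0.8822i)/2 = (0.2994 + 0.4411i)
|11⟩: (0.4451 - 0.1536 - 0.8822i)/2 = (0.1458 - 0.4411i)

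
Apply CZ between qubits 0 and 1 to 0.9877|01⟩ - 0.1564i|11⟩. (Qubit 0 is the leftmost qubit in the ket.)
0.9877|01⟩ + 0.1564i|11⟩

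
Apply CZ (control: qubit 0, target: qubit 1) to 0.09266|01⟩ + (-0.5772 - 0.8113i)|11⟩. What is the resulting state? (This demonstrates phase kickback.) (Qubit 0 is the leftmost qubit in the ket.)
0.09266|01⟩ + (0.5772 + 0.8113i)|11⟩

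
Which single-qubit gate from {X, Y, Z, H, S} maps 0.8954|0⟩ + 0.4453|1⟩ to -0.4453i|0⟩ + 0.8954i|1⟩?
Y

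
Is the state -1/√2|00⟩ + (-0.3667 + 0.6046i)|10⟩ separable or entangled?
Separable

Writing the state as a|00⟩ + b|01⟩ + c|10⟩ + d|11⟩, it is a product state iff ad − bc = 0.
Here (a, b, c, d) = (-1/√2, 0, (-0.3667 + 0.6046i), 0): ad − bc = (-1/√2)(0) − (0)(-0.3667 + 0.6046i) = 0, so the state is separable.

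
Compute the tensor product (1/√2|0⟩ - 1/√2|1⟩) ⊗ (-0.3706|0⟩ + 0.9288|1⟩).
-0.2621|00⟩ + 0.6568|01⟩ + 0.2621|10⟩ - 0.6568|11⟩

amp(|b₁b₂…⟩) = product of the factor amplitudes for bits b₁, b₂, …; only kets whose every factor amplitude is nonzero survive.
|00⟩: (1/√2)(-0.3706) = -0.2621
|01⟩: (1/√2)(0.9288) = 0.6568
|10⟩: (-1/√2)(-0.3706) = 0.2621
|11⟩: (-1/√2)(0.9288) = -0.6568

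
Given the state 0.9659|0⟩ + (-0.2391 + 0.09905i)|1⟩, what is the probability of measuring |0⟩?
0.933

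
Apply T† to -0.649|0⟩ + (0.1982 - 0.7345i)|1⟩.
-0.649|0⟩ + (-0.3792 - 0.6595i)|1⟩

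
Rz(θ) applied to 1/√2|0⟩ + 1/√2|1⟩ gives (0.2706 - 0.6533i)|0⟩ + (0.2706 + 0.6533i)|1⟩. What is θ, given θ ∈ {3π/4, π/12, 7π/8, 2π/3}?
3π/4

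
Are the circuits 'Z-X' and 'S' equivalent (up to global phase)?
No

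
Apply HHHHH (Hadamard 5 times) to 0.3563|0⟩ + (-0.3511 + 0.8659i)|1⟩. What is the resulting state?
(0.003677 + 0.6123i)|0⟩ + (0.5002 - 0.6123i)|1⟩

H² = I, so H^5 = H: a single Hadamard. With (a, b) = (0.3563, (-0.3511 + 0.8659i)), H gives ((a + b)/√2, (a − b)/√2) = ((0.003677 + 0.6123i), (0.5002 - 0.6123i)).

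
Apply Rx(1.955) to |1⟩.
-0.8291i|0⟩ + 0.5591|1⟩

Rx(1.955) = [[cos(θ/2), −i·sin(θ/2)], [−i·sin(θ/2), cos(θ/2)]]; θ = 1.955, cos(θ/2) ≈ 0.559097, sin(θ/2) ≈ 0.829102.
With a = amp(|0⟩) = 0 and b = amp(|1⟩) = 1:
new amp(|0⟩) = (0.559097)·a + (-0.829102i)·b = -0.8291i
new amp(|1⟩) = (-0.829102i)·a + (0.559097)·b = 0.5591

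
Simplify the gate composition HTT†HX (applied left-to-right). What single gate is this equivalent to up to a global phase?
X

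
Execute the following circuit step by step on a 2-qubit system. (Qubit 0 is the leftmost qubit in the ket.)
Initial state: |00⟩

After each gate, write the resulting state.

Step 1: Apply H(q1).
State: 1/√2|00⟩ + 1/√2|01⟩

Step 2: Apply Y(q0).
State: (1/√2)i|10⟩ + (1/√2)i|11⟩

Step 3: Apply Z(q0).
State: -(1/√2)i|10⟩ - (1/√2)i|11⟩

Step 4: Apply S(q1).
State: -(1/√2)i|10⟩ + 1/√2|11⟩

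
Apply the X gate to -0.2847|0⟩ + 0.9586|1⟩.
0.9586|0⟩ - 0.2847|1⟩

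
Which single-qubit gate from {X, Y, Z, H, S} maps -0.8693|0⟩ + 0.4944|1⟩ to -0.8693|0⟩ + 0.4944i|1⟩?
S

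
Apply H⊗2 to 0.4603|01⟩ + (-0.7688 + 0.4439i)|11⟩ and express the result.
(-0.1543 + 0.222i)|00⟩ + (0.1543 - 0.222i)|01⟩ + (0.6146 - 0.222i)|10⟩ + (-0.6146 + 0.222i)|11⟩

H⊗2 gives amp(|y⟩) = (1/2) Σ_x (−1)^(x·y) amp(|x⟩), where x·y is the number of positions in which both x and y have a 1.
|00⟩: (0.4603 + (-0.7688 + 0.4439i))/2 = (-0.1543 + 0.222i)
|01⟩: (-0.4603 - (-0.7688 + 0.4439i))/2 = (0.1543 - 0.222i)
|10⟩: (0.4603 - (-0.7688 + 0.4439i))/2 = (0.6146 - 0.222i)
|11⟩: (-0.4603 + (-0.7688 + 0.4439i))/2 = (-0.6146 + 0.222i)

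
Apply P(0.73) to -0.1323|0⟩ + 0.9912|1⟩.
-0.1323|0⟩ + (0.7386 + 0.661i)|1⟩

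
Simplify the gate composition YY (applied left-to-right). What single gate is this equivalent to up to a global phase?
I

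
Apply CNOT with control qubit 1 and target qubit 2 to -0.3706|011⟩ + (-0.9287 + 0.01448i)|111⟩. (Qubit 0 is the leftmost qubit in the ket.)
-0.3706|010⟩ + (-0.9287 + 0.01448i)|110⟩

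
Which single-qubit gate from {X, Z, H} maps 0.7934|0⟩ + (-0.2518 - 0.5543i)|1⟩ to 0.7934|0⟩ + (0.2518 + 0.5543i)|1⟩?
Z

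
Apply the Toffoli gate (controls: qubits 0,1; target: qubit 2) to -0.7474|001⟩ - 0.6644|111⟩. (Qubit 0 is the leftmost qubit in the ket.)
-0.7474|001⟩ - 0.6644|110⟩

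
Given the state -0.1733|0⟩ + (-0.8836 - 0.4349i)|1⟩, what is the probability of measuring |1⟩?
0.9699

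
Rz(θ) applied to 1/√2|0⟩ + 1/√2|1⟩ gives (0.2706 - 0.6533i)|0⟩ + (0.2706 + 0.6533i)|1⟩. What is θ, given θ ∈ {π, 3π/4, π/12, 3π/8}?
3π/4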